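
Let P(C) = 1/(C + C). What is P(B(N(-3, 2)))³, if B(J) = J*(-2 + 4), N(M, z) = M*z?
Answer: -1/13824 ≈ -7.2338e-5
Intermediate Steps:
B(J) = 2*J (B(J) = J*2 = 2*J)
P(C) = 1/(2*C)
P(B(N(-3, 2)))³ = (1/(2*((2*(-3*2)))))³ = (1/(2*((2*(-6)))))³ = ((½)/(-12))³ = ((½)*(-1/12))³ = (-1/24)³ = -1/13824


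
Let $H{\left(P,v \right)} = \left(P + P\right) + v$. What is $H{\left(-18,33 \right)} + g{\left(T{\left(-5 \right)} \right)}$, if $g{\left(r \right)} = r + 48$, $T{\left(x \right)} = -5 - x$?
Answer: $45$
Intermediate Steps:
$H{\left(P,v \right)} = v + 2 P$ ($H{\left(P,v \right)} = 2 P + v = v + 2 P$)
$g{\left(r \right)} = 48 + r$
$H{\left(-18,33 \right)} + g{\left(T{\left(-5 \right)} \right)} = \left(33 + 2 \left(-18\right)\right) + \left(48 - 0\right) = \left(33 - 36\right) + \left(48 + \left(-5 + 5\right)\right) = -3 + \left(48 + 0\right) = -3 + 48 = 45$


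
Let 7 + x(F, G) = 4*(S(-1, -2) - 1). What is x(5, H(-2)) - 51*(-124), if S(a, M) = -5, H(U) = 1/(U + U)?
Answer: 6293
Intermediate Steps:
H(U) = 1/(2*U)
x(F, G) = -31 (x(F, G) = -7 + 4*(-5 - 1) = -7 + 4*(-6) = -7 - 24 = -31)
x(5, H(-2)) - 51*(-124) = -31 - 51*(-124) = -31 + 6324 = 6293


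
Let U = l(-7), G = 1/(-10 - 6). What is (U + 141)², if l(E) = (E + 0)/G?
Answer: 64009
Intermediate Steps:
G = -1/16 (G = 1/(-16) = -1/16 ≈ -0.062500)
l(E) = -16*E (l(E) = (E + 0)/(-1/16) = E*(-16) = -16*E)
U = 112 (U = -16*(-7) = 112)
(U + 141)² = (112 + 141)² = 253² = 64009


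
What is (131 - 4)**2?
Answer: 16129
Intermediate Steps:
(131 - 4)**2 = 127**2 = 16129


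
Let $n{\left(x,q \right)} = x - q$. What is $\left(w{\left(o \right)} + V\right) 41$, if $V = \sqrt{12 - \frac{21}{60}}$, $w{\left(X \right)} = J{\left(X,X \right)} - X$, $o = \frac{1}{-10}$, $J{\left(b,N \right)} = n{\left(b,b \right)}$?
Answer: $\frac{41}{10} + \frac{41 \sqrt{1165}}{10} \approx 144.04$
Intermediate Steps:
$J{\left(b,N \right)} = 0$ ($J{\left(b,N \right)} = b - b = 0$)
$o = - \frac{1}{10} \approx -0.1$
$w{\left(X \right)} = - X$ ($w{\left(X \right)} = 0 - X = - X$)
$V = \frac{\sqrt{1165}}{10}$ ($V = \sqrt{12 - \frac{7}{20}} = \sqrt{\frac{233}{20}} = \frac{\sqrt{1165}}{10} \approx 3.4132$)
$\left(w{\left(o \right)} + V\right) 41 = \left(\left(-1\right) \left(- \frac{1}{10}\right) + \frac{\sqrt{1165}}{10}\right) 41 = \left(\frac{1}{10} + \frac{\sqrt{1165}}{10}\right) 41 = \frac{41}{10} + \frac{41 \sqrt{1165}}{10}$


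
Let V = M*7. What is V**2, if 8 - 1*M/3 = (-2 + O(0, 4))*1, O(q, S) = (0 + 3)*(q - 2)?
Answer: 112896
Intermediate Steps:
O(q, S) = -6 + 3*q (O(q, S) = 3*(-2 + q) = -6 + 3*q)
M = 48 (M = 24 - 3*(-2 + (-6 + 3*0)) = 24 - 3*(-2 + (-6 + 0)) = 24 - 3*(-2 - 6) = 24 - (-24) = 24 - 3*(-8) = 24 + 24 = 48)
V = 336 (V = 48*7 = 336)
V**2 = 336**2 = 112896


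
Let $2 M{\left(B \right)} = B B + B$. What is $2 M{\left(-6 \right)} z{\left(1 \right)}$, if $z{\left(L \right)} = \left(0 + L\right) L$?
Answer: $30$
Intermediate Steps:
$M{\left(B \right)} = \frac{B}{2} + \frac{B^{2}}{2}$ ($M{\left(B \right)} = \frac{B B + B}{2} = \frac{B^{2} + B}{2} = \frac{B + B^{2}}{2} = \frac{B}{2} + \frac{B^{2}}{2}$)
$z{\left(L \right)} = L^{2}$ ($z{\left(L \right)} = L L = L^{2}$)
$2 M{\left(-6 \right)} z{\left(1 \right)} = 2 \cdot \frac{1}{2} \left(-6\right) \left(1 - 6\right) 1^{2} = 2 \cdot \frac{1}{2} \left(-6\right) \left(-5\right) 1 = 2 \cdot 15 \cdot 1 = 30 \cdot 1 = 30$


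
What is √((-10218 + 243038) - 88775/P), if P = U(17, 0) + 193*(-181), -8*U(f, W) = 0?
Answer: √284116720506055/34933 ≈ 482.52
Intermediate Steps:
U(f, W) = 0 (U(f, W) = -⅛*0 = 0)
P = -34933 (P = 0 + 193*(-181) = 0 - 34933 = -34933)
√((-10218 + 243038) - 88775/P) = √((-10218 + 243038) - 88775/(-34933)) = √(232820 - 88775*(-1/34933)) = √(232820 + 88775/34933) = √(8133189835/34933) = √284116720506055/34933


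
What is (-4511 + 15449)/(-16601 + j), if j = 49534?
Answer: 10938/32933 ≈ 0.33213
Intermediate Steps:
(-4511 + 15449)/(-16601 + j) = (-4511 + 15449)/(-16601 + 49534) = 10938/32933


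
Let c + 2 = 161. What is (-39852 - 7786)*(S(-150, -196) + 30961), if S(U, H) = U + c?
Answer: -1475348860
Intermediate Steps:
c = 159 (c = -2 + 161 = 159)
S(U, H) = 159 + U (S(U, H) = U + 159 = 159 + U)
(-39852 - 7786)*(S(-150, -196) + 30961) = (-39852 - 7786)*((159 - 150) + 30961) = -47638*(9 + 30961) = -47638*30970 = -1475348860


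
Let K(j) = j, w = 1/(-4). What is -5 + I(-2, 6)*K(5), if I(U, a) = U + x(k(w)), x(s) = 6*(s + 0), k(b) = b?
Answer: -45/2 ≈ -22.500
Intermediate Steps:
w = -¼ ≈ -0.25000
x(s) = 6*s
I(U, a) = -3/2 + U (I(U, a) = U + 6*(-¼) = U - 3/2 = -3/2 + U)
-5 + I(-2, 6)*K(5) = -5 + (-3/2 - 2)*5 = -5 - 7/2*5 = -5 - 35/2 = -45/2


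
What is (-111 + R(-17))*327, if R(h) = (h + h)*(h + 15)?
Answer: -14061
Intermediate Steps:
R(h) = 2*h*(15 + h) (R(h) = (2*h)*(15 + h) = 2*h*(15 + h))
(-111 + R(-17))*327 = (-111 + 2*(-17)*(15 - 17))*327 = (-111 + 2*(-17)*(-2))*327 = (-111 + 68)*327 = -43*327 = -14061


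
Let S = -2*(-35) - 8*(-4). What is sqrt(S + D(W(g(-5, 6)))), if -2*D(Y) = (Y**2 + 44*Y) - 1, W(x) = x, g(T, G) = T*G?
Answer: 25*sqrt(2)/2 ≈ 17.678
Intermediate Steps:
g(T, G) = G*T
D(Y) = 1/2 - 22*Y - Y**2/2 (D(Y) = -((Y**2 + 44*Y) - 1)/2 = -(-1 + Y**2 + 44*Y)/2 = 1/2 - 22*Y - Y**2/2)
S = 102 (S = 70 + 32 = 102)
sqrt(S + D(W(g(-5, 6)))) = sqrt(102 + (1/2 - 132*(-5) - (6*(-5))**2/2)) = sqrt(102 + (1/2 - 22*(-30) - 1/2*(-30)**2)) = sqrt(102 + (1/2 + 660 - 1/2*900)) = sqrt(102 + (1/2 + 660 - 450)) = sqrt(102 + 421/2) = sqrt(625/2) = 25*sqrt(2)/2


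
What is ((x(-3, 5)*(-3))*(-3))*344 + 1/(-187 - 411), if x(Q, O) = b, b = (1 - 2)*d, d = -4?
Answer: 7405631/598 ≈ 12384.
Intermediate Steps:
b = 4 (b = (1 - 2)*(-4) = -1*(-4) = 4)
x(Q, O) = 4
((x(-3, 5)*(-3))*(-3))*344 + 1/(-187 - 411) = ((4*(-3))*(-3))*344 + 1/(-187 - 411) = -12*(-3)*344 + 1/(-598) = 36*344 - 1/598 = 12384 - 1/598 = 7405631/598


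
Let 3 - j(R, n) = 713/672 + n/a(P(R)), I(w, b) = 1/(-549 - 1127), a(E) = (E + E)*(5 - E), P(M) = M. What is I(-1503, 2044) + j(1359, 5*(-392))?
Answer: 167337126869/86351555808 ≈ 1.9379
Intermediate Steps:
a(E) = 2*E*(5 - E) (a(E) = (2*E)*(5 - E) = 2*E*(5 - E))
I(w, b) = -1/1676 (I(w, b) = 1/(-1676) = -1/1676)
j(R, n) = 1303/672 - n/(2*R*(5 - R)) (j(R, n) = 3 - (713/672 + n/((2*R*(5 - R)))) = 3 - (713*(1/672) + n*(1/(2*R*(5 - R)))) = 3 - (713/672 + n/(2*R*(5 - R))) = 3 + (-713/672 - n/(2*R*(5 - R))) = 1303/672 - n/(2*R*(5 - R)))
I(-1503, 2044) + j(1359, 5*(-392)) = -1/1676 + (1/672)*(336*(5*(-392)) + 1303*1359*(-5 + 1359))/(1359*(-5 + 1359)) = -1/1676 + (1/672)*(1/1359)*(336*(-1960) + 1303*1359*1354)/1354 = -1/1676 + (1/672)*(1/1359)*(1/1354)*(-658560 + 2397632058) = -1/1676 + (1/672)*(1/1359)*(1/1354)*2396973498 = -1/1676 + 399495583/206089632 = 167337126869/86351555808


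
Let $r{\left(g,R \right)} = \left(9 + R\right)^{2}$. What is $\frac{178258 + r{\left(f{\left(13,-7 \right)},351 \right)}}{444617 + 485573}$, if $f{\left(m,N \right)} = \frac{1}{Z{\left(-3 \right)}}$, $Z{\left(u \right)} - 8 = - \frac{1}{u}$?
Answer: $\frac{153929}{465095} \approx 0.33096$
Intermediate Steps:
$Z{\left(u \right)} = 8 - \frac{1}{u}$
$f{\left(m,N \right)} = \frac{3}{25}$ ($f{\left(m,N \right)} = \frac{1}{8 - \frac{1}{-3}} = \frac{1}{8 - - \frac{1}{3}} = \frac{1}{8 + \frac{1}{3}} = \frac{1}{\frac{25}{3}} = \frac{3}{25}$)
$\frac{178258 + r{\left(f{\left(13,-7 \right)},351 \right)}}{444617 + 485573} = \frac{178258 + \left(9 + 351\right)^{2}}{444617 + 485573} = \frac{178258 + 360^{2}}{930190} = \left(178258 + 129600\right) \frac{1}{930190} = 307858 \cdot \frac{1}{930190} = \frac{153929}{465095}$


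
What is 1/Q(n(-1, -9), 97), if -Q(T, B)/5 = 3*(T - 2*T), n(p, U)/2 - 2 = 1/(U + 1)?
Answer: 4/225 ≈ 0.017778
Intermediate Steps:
n(p, U) = 4 + 2/(1 + U) (n(p, U) = 4 + 2/(U + 1) = 4 + 2/(1 + U))
Q(T, B) = 15*T (Q(T, B) = -15*(T - 2*T) = -15*(-T) = -(-15)*T = 15*T)
1/Q(n(-1, -9), 97) = 1/(15*(2*(3 + 2*(-9))/(1 - 9))) = 1/(15*(2*(3 - 18)/(-8))) = 1/(15*(2*(-1/8)*(-15))) = 1/(15*(15/4)) = 1/(225/4) = 4/225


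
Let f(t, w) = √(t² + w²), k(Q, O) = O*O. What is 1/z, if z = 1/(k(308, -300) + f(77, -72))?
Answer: 90000 + √11113 ≈ 90105.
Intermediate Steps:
k(Q, O) = O²
z = 1/(90000 + √11113) (z = 1/((-300)² + √(77² + (-72)²)) = 1/(90000 + √(5929 + 5184)) = 1/(90000 + √11113) ≈ 1.1098e-5)
1/z = 1/(90000/8099988887 - √11113/8099988887)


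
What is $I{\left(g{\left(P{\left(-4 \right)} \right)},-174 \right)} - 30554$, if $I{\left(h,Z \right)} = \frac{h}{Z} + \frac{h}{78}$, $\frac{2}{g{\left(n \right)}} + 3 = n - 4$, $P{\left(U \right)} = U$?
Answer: $- \frac{380122330}{12441} \approx -30554.0$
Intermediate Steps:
$g{\left(n \right)} = \frac{2}{-7 + n}$ ($g{\left(n \right)} = \frac{2}{-3 + \left(n - 4\right)} = \frac{2}{-3 + \left(-4 + n\right)} = \frac{2}{-7 + n}$)
$I{\left(h,Z \right)} = \frac{h}{78} + \frac{h}{Z}$ ($I{\left(h,Z \right)} = \frac{h}{Z} + h \frac{1}{78} = \frac{h}{Z} + \frac{h}{78} = \frac{h}{78} + \frac{h}{Z}$)
$I{\left(g{\left(P{\left(-4 \right)} \right)},-174 \right)} - 30554 = \left(\frac{2 \frac{1}{-7 - 4}}{78} + \frac{2 \frac{1}{-7 - 4}}{-174}\right) - 30554 = \left(\frac{2 \frac{1}{-11}}{78} + \frac{2}{-11} \left(- \frac{1}{174}\right)\right) - 30554 = \left(\frac{2 \left(- \frac{1}{11}\right)}{78} + 2 \left(- \frac{1}{11}\right) \left(- \frac{1}{174}\right)\right) - 30554 = \left(\frac{1}{78} \left(- \frac{2}{11}\right) - - \frac{1}{957}\right) - 30554 = \left(- \frac{1}{429} + \frac{1}{957}\right) - 30554 = - \frac{16}{12441} - 30554 = - \frac{380122330}{12441}$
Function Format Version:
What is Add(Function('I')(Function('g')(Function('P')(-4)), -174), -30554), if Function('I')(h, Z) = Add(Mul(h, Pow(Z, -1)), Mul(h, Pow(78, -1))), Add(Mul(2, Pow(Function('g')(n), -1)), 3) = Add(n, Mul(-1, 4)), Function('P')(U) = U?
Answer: Rational(-380122330, 12441) ≈ -30554.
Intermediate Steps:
Function('g')(n) = Mul(2, Pow(Add(-7, n), -1)) (Function('g')(n) = Mul(2, Pow(Add(-3, Add(n, Mul(-1, 4))), -1)) = Mul(2, Pow(Add(-3, Add(n, -4)), -1)) = Mul(2, Pow(Add(-3, Add(-4, n)), -1)) = Mul(2, Pow(Add(-7, n), -1)))
Function('I')(h, Z) = Add(Mul(Rational(1, 78), h), Mul(h, Pow(Z, -1))) (Function('I')(h, Z) = Add(Mul(h, Pow(Z, -1)), Mul(h, Rational(1, 78))) = Add(Mul(h, Pow(Z, -1)), Mul(Rational(1, 78), h)) = Add(Mul(Rational(1, 78), h), Mul(h, Pow(Z, -1))))
Add(Function('I')(Function('g')(Function('P')(-4)), -174), -30554) = Add(Add(Mul(Rational(1, 78), Mul(2, Pow(Add(-7, -4), -1))), Mul(Mul(2, Pow(Add(-7, -4), -1)), Pow(-174, -1))), -30554) = Add(Add(Mul(Rational(1, 78), Mul(2, Pow(-11, -1))), Mul(Mul(2, Pow(-11, -1)), Rational(-1, 174))), -30554) = Add(Add(Mul(Rational(1, 78), Mul(2, Rational(-1, 11))), Mul(Mul(2, Rational(-1, 11)), Rational(-1, 174))), -30554) = Add(Add(Mul(Rational(1, 78), Rational(-2, 11)), Mul(Rational(-2, 11), Rational(-1, 174))), -30554) = Add(Add(Rational(-1, 429), Rational(1, 957)), -30554) = Add(Rational(-16, 12441), -30554) = Rational(-380122330, 12441)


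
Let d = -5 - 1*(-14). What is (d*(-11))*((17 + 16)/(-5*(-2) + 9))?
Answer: -3267/19 ≈ -171.95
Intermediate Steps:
d = 9 (d = -5 + 14 = 9)
(d*(-11))*((17 + 16)/(-5*(-2) + 9)) = (9*(-11))*((17 + 16)/(-5*(-2) + 9)) = -3267/(10 + 9) = -3267/19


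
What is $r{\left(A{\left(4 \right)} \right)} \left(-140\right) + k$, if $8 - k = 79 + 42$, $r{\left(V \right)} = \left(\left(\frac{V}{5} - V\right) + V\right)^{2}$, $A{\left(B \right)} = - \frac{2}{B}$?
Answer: $- \frac{572}{5} \approx -114.4$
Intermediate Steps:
$r{\left(V \right)} = \frac{V^{2}}{25}$ ($r{\left(V \right)} = \left(\left(V \frac{1}{5} - V\right) + V\right)^{2} = \left(\left(\frac{V}{5} - V\right) + V\right)^{2} = \left(- \frac{4 V}{5} + V\right)^{2} = \left(\frac{V}{5}\right)^{2} = \frac{V^{2}}{25}$)
$k = -113$ ($k = 8 - \left(79 + 42\right) = 8 - 121 = -113$)
$r{\left(A{\left(4 \right)} \right)} \left(-140\right) + k = \frac{\left(- \frac{2}{4}\right)^{2}}{25} \left(-140\right) - 113 = \frac{\left(\left(-2\right) \frac{1}{4}\right)^{2}}{25} \left(-140\right) - 113 = \frac{\left(- \frac{1}{2}\right)^{2}}{25} \left(-140\right) - 113 = \frac{1}{25} \cdot \frac{1}{4} \left(-140\right) - 113 = \frac{1}{100} \left(-140\right) - 113 = - \frac{7}{5} - 113 = - \frac{572}{5}$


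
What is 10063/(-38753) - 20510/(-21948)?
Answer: 286980653/425275422 ≈ 0.67481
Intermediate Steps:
10063/(-38753) - 20510/(-21948) = 10063*(-1/38753) - 20510*(-1/21948) = -10063/38753 + 10255/10974 = 286980653/425275422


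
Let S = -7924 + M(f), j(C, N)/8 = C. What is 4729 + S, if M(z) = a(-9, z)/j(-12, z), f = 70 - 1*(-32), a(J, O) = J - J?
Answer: -3195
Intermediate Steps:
a(J, O) = 0
j(C, N) = 8*C
f = 102 (f = 70 + 32 = 102)
M(z) = 0 (M(z) = 0/((8*(-12))) = 0/(-96) = 0*(-1/96) = 0)
S = -7924 (S = -7924 + 0 = -7924)
4729 + S = 4729 - 7924 = -3195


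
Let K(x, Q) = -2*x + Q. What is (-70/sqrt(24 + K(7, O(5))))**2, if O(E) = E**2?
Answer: 140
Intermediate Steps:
K(x, Q) = Q - 2*x
(-70/sqrt(24 + K(7, O(5))))**2 = (-70/sqrt(24 + (5**2 - 2*7)))**2 = (-70/sqrt(24 + (25 - 14)))**2 = (-70/sqrt(24 + 11))**2 = (-70*sqrt(35)/35)**2 = (-2*sqrt(35))**2 = 140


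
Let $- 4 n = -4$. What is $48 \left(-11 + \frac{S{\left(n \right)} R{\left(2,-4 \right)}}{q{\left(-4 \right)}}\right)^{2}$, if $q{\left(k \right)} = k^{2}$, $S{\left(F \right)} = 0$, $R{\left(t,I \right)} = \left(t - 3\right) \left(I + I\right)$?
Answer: $5808$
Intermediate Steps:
$n = 1$ ($n = \left(- \frac{1}{4}\right) \left(-4\right) = 1$)
$R{\left(t,I \right)} = 2 I \left(-3 + t\right)$ ($R{\left(t,I \right)} = \left(-3 + t\right) 2 I = 2 I \left(-3 + t\right)$)
$48 \left(-11 + \frac{S{\left(n \right)} R{\left(2,-4 \right)}}{q{\left(-4 \right)}}\right)^{2} = 48 \left(-11 + \frac{0 \cdot 2 \left(-4\right) \left(-3 + 2\right)}{\left(-4\right)^{2}}\right)^{2} = 48 \left(-11 + \frac{0 \cdot 2 \left(-4\right) \left(-1\right)}{16}\right)^{2} = 48 \left(-11 + 0 \cdot 8 \cdot \frac{1}{16}\right)^{2} = 48 \left(-11 + 0 \cdot \frac{1}{16}\right)^{2} = 48 \left(-11 + 0\right)^{2} = 48 \left(-11\right)^{2} = 48 \cdot 121 = 5808$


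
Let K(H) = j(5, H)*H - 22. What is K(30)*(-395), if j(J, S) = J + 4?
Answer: -97960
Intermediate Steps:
j(J, S) = 4 + J
K(H) = -22 + 9*H (K(H) = (4 + 5)*H - 22 = 9*H - 22 = -22 + 9*H)
K(30)*(-395) = (-22 + 9*30)*(-395) = (-22 + 270)*(-395) = 248*(-395) = -97960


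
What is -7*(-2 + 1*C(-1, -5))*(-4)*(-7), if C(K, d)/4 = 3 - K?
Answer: -2744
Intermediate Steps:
C(K, d) = 12 - 4*K (C(K, d) = 4*(3 - K) = 12 - 4*K)
-7*(-2 + 1*C(-1, -5))*(-4)*(-7) = -7*(-2 + 1*(12 - 4*(-1)))*(-4)*(-7) = -7*(-2 + 1*(12 + 4))*(-4)*(-7) = -7*(-2 + 1*16)*(-4)*(-7) = -7*(-2 + 16)*(-4)*(-7) = -98*(-4)*(-7) = -7*(-56)*(-7) = 392*(-7) = -2744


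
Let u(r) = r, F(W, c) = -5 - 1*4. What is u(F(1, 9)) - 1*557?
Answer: -566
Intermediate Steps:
F(W, c) = -9 (F(W, c) = -5 - 4 = -9)
u(F(1, 9)) - 1*557 = -9 - 1*557 = -9 - 557 = -566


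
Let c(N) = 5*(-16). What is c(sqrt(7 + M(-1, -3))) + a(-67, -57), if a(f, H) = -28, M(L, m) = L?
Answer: -108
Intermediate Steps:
c(N) = -80
c(sqrt(7 + M(-1, -3))) + a(-67, -57) = -80 - 28 = -108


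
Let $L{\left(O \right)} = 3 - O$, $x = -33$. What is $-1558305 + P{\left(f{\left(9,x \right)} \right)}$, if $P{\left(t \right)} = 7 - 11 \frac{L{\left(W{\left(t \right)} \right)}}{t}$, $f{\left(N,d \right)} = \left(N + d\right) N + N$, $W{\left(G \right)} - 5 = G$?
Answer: $- \frac{322565431}{207} \approx -1.5583 \cdot 10^{6}$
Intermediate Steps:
$W{\left(G \right)} = 5 + G$
$f{\left(N,d \right)} = N + N \left(N + d\right)$ ($f{\left(N,d \right)} = N \left(N + d\right) + N = N + N \left(N + d\right)$)
$P{\left(t \right)} = 7 - \frac{11 \left(-2 - t\right)}{t}$ ($P{\left(t \right)} = 7 - 11 \frac{3 - \left(5 + t\right)}{t} = 7 - 11 \frac{-2 - t}{t} = 7 - \frac{11 \left(-2 - t\right)}{t}$)
$-1558305 + P{\left(f{\left(9,x \right)} \right)} = -1558305 + \left(18 + \frac{22}{9 \left(1 + 9 - 33\right)}\right) = -1558305 + \left(18 + \frac{22}{9 \left(-23\right)}\right) = -1558305 + \left(18 + \frac{22}{-207}\right) = -1558305 + \left(18 + 22 \left(- \frac{1}{207}\right)\right) = -1558305 + \left(18 - \frac{22}{207}\right) = -1558305 + \frac{3704}{207} = - \frac{322565431}{207}$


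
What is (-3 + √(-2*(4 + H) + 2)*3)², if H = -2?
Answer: 9*(1 - I*√2)² ≈ -9.0 - 25.456*I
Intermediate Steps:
(-3 + √(-2*(4 + H) + 2)*3)² = (-3 + √(-2*(4 - 2) + 2)*3)² = (-3 + √(-2*2 + 2)*3)² = (-3 + √(-4 + 2)*3)² = (-3 + √(-2)*3)² = (-3 + (I*√2)*3)² = (-3 + 3*I*√2)²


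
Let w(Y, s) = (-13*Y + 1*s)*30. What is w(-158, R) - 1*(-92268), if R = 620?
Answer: 172488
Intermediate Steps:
w(Y, s) = -390*Y + 30*s (w(Y, s) = (-13*Y + s)*30 = (s - 13*Y)*30 = -390*Y + 30*s)
w(-158, R) - 1*(-92268) = (-390*(-158) + 30*620) - 1*(-92268) = (61620 + 18600) + 92268 = 80220 + 92268 = 172488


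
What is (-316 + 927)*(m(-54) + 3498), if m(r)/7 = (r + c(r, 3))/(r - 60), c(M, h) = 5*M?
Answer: 40839240/19 ≈ 2.1494e+6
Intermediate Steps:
m(r) = 42*r/(-60 + r) (m(r) = 7*((r + 5*r)/(r - 60)) = 7*((6*r)/(-60 + r)) = 7*(6*r/(-60 + r)) = 42*r/(-60 + r))
(-316 + 927)*(m(-54) + 3498) = (-316 + 927)*(42*(-54)/(-60 - 54) + 3498) = 611*(42*(-54)/(-114) + 3498) = 611*(42*(-54)*(-1/114) + 3498) = 611*(378/19 + 3498) = 611*(66840/19) = 40839240/19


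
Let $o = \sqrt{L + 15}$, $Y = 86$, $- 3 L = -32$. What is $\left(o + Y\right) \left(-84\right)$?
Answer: $-7224 - 28 \sqrt{231} \approx -7649.6$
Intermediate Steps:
$L = \frac{32}{3}$ ($L = \left(- \frac{1}{3}\right) \left(-32\right) = \frac{32}{3} \approx 10.667$)
$o = \frac{\sqrt{231}}{3}$ ($o = \sqrt{\frac{32}{3} + 15} = \sqrt{\frac{77}{3}} = \frac{\sqrt{231}}{3} \approx 5.0662$)
$\left(o + Y\right) \left(-84\right) = \left(\frac{\sqrt{231}}{3} + 86\right) \left(-84\right) = \left(86 + \frac{\sqrt{231}}{3}\right) \left(-84\right) = -7224 - 28 \sqrt{231}$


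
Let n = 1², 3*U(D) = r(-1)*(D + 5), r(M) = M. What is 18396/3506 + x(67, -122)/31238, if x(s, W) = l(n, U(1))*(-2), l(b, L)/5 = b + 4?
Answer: 143619737/27380107 ≈ 5.2454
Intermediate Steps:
U(D) = -5/3 - D/3 (U(D) = (-(D + 5))/3 = (-(5 + D))/3 = (-5 - D)/3 = -5/3 - D/3)
n = 1
l(b, L) = 20 + 5*b (l(b, L) = 5*(b + 4) = 5*(4 + b) = 20 + 5*b)
x(s, W) = -50 (x(s, W) = (20 + 5*1)*(-2) = (20 + 5)*(-2) = 25*(-2) = -50)
18396/3506 + x(67, -122)/31238 = 18396/3506 - 50/31238 = 18396*(1/3506) - 50*1/31238 = 9198/1753 - 25/15619 = 143619737/27380107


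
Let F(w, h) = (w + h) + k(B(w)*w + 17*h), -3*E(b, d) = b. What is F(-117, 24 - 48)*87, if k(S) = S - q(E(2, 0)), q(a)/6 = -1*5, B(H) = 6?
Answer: -106227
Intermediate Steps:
E(b, d) = -b/3
q(a) = -30 (q(a) = 6*(-1*5) = 6*(-5) = -30)
k(S) = 30 + S (k(S) = S - 1*(-30) = S + 30 = 30 + S)
F(w, h) = 30 + 7*w + 18*h (F(w, h) = (w + h) + (30 + (6*w + 17*h)) = (h + w) + (30 + 6*w + 17*h) = 30 + 7*w + 18*h)
F(-117, 24 - 48)*87 = (30 + 7*(-117) + 18*(24 - 48))*87 = (30 - 819 + 18*(-24))*87 = (30 - 819 - 432)*87 = -1221*87 = -106227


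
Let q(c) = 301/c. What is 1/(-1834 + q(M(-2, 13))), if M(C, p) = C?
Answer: -2/3969 ≈ -0.00050391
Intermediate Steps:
1/(-1834 + q(M(-2, 13))) = 1/(-1834 + 301/(-2)) = 1/(-1834 + 301*(-½)) = 1/(-1834 - 301/2) = 1/(-3969/2) = -2/3969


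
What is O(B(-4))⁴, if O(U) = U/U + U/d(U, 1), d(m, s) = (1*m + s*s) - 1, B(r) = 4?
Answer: 16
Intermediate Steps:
d(m, s) = -1 + m + s² (d(m, s) = (m + s²) - 1 = -1 + m + s²)
O(U) = 2 (O(U) = U/U + U/(-1 + U + 1²) = 1 + U/(-1 + U + 1) = 1 + U/U = 1 + 1 = 2)
O(B(-4))⁴ = 2⁴ = 16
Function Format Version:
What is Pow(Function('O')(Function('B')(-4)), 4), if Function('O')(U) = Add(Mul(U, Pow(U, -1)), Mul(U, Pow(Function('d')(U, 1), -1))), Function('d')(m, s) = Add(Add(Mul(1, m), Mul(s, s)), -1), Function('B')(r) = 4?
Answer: 16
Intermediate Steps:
Function('d')(m, s) = Add(-1, m, Pow(s, 2)) (Function('d')(m, s) = Add(Add(m, Pow(s, 2)), -1) = Add(-1, m, Pow(s, 2)))
Function('O')(U) = 2 (Function('O')(U) = Add(Mul(U, Pow(U, -1)), Mul(U, Pow(Add(-1, U, Pow(1, 2)), -1))) = Add(1, Mul(U, Pow(Add(-1, U, 1), -1))) = Add(1, Mul(U, Pow(U, -1))) = Add(1, 1) = 2)
Pow(Function('O')(Function('B')(-4)), 4) = Pow(2, 4) = 16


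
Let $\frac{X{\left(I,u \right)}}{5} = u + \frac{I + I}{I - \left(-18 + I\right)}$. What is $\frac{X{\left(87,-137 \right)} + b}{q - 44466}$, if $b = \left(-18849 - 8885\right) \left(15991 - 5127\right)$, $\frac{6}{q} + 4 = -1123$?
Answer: $\frac{509352404813}{75169782} \approx 6776.0$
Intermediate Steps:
$q = - \frac{6}{1127}$ ($q = \frac{6}{-4 - 1123} = \frac{6}{-1127} = 6 \left(- \frac{1}{1127}\right) = - \frac{6}{1127} \approx -0.0053239$)
$b = -301302176$ ($b = \left(-27734\right) 10864 = -301302176$)
$X{\left(I,u \right)} = 5 u + \frac{5 I}{9}$ ($X{\left(I,u \right)} = 5 \left(u + \frac{I + I}{I - \left(-18 + I\right)}\right) = 5 \left(u + \frac{2 I}{18}\right) = 5 \left(u + 2 I \frac{1}{18}\right) = 5 \left(u + \frac{I}{9}\right) = 5 u + \frac{5 I}{9}$)
$\frac{X{\left(87,-137 \right)} + b}{q - 44466} = \frac{\left(5 \left(-137\right) + \frac{5}{9} \cdot 87\right) - 301302176}{- \frac{6}{1127} - 44466} = \frac{\left(-685 + \frac{145}{3}\right) - 301302176}{- \frac{50113188}{1127}} = \left(- \frac{1910}{3} - 301302176\right) \left(- \frac{1127}{50113188}\right) = \left(- \frac{903908438}{3}\right) \left(- \frac{1127}{50113188}\right) = \frac{509352404813}{75169782}$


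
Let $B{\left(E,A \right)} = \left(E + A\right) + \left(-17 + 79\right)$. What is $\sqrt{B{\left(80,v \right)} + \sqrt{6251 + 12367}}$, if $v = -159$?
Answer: $\sqrt{-17 + \sqrt{18618}} \approx 10.929$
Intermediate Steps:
$B{\left(E,A \right)} = 62 + A + E$ ($B{\left(E,A \right)} = \left(A + E\right) + 62 = 62 + A + E$)
$\sqrt{B{\left(80,v \right)} + \sqrt{6251 + 12367}} = \sqrt{\left(62 - 159 + 80\right) + \sqrt{6251 + 12367}} = \sqrt{-17 + \sqrt{18618}}$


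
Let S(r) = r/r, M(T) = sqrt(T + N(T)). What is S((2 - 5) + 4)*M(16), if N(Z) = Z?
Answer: 4*sqrt(2) ≈ 5.6569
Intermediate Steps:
M(T) = sqrt(2)*sqrt(T) (M(T) = sqrt(T + T) = sqrt(2*T) = sqrt(2)*sqrt(T))
S(r) = 1
S((2 - 5) + 4)*M(16) = 1*(sqrt(2)*sqrt(16)) = 1*(sqrt(2)*4) = 1*(4*sqrt(2)) = 4*sqrt(2)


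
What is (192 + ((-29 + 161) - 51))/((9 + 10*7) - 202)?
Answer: -91/41 ≈ -2.2195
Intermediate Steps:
(192 + ((-29 + 161) - 51))/((9 + 10*7) - 202) = (192 + (132 - 51))/((9 + 70) - 202) = (192 + 81)/(79 - 202) = 273/(-123) = 273*(-1/123) = -91/41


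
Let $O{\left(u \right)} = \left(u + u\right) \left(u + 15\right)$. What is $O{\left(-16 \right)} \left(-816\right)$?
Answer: $-26112$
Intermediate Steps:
$O{\left(u \right)} = 2 u \left(15 + u\right)$
$O{\left(-16 \right)} \left(-816\right) = 2 \left(-16\right) \left(15 - 16\right) \left(-816\right) = 2 \left(-16\right) \left(-1\right) \left(-816\right) = 32 \left(-816\right) = -26112$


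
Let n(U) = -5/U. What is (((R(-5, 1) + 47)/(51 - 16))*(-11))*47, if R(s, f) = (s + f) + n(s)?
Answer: -22748/35 ≈ -649.94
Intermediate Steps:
R(s, f) = f + s - 5/s (R(s, f) = (s + f) - 5/s = (f + s) - 5/s = f + s - 5/s)
(((R(-5, 1) + 47)/(51 - 16))*(-11))*47 = ((((1 - 5 - 5/(-5)) + 47)/(51 - 16))*(-11))*47 = ((((1 - 5 - 5*(-⅕)) + 47)/35)*(-11))*47 = ((((1 - 5 + 1) + 47)*(1/35))*(-11))*47 = (((-3 + 47)*(1/35))*(-11))*47 = ((44*(1/35))*(-11))*47 = ((44/35)*(-11))*47 = -484/35*47 = -22748/35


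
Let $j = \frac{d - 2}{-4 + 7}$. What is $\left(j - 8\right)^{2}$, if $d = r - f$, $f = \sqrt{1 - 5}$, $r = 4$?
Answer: $\frac{160}{3} + \frac{88 i}{9} \approx 53.333 + 9.7778 i$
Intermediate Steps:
$f = 2 i$ ($f = \sqrt{-4} = 2 i \approx 2.0 i$)
$d = 4 - 2 i \approx 4.0 - 2.0 i$
$j = \frac{2}{3} - \frac{2 i}{3}$ ($j = \frac{\left(4 - 2 i\right) - 2}{-4 + 7} = \frac{2 - 2 i}{3} = \left(2 - 2 i\right) \frac{1}{3} = \frac{2}{3} - \frac{2 i}{3} \approx 0.66667 - 0.66667 i$)
$\left(j - 8\right)^{2} = \left(\left(\frac{2}{3} - \frac{2 i}{3}\right) - 8\right)^{2} = \left(- \frac{22}{3} - \frac{2 i}{3}\right)^{2}$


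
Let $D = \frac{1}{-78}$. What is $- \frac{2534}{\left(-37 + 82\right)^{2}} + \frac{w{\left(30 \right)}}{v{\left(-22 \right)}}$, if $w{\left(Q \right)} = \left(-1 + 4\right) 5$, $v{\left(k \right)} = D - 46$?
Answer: $- \frac{11463776}{7267725} \approx -1.5774$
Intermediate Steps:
$D = - \frac{1}{78} \approx -0.012821$
$v{\left(k \right)} = - \frac{3589}{78}$ ($v{\left(k \right)} = - \frac{1}{78} - 46 = - \frac{3589}{78}$)
$w{\left(Q \right)} = 15$ ($w{\left(Q \right)} = 3 \cdot 5 = 15$)
$- \frac{2534}{\left(-37 + 82\right)^{2}} + \frac{w{\left(30 \right)}}{v{\left(-22 \right)}} = - \frac{2534}{\left(-37 + 82\right)^{2}} + \frac{15}{- \frac{3589}{78}} = - \frac{2534}{45^{2}} + 15 \left(- \frac{78}{3589}\right) = - \frac{2534}{2025} - \frac{1170}{3589} = - \frac{11463776}{7267725}$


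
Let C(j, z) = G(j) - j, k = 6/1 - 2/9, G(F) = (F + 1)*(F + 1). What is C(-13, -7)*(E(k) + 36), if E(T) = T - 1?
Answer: 57619/9 ≈ 6402.1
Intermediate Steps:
G(F) = (1 + F)² (G(F) = (1 + F)*(1 + F) = (1 + F)²)
k = 52/9 (k = 6*1 - 2*⅑ = 6 - 2/9 = 52/9 ≈ 5.7778)
E(T) = -1 + T
C(j, z) = (1 + j)² - j
C(-13, -7)*(E(k) + 36) = ((1 - 13)² - 1*(-13))*((-1 + 52/9) + 36) = ((-12)² + 13)*(43/9 + 36) = (144 + 13)*(367/9) = 157*(367/9) = 57619/9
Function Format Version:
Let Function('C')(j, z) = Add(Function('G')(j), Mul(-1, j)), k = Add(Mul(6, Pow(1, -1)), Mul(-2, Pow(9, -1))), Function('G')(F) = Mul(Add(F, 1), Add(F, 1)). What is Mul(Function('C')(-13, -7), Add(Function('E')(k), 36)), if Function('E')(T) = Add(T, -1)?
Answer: Rational(57619, 9) ≈ 6402.1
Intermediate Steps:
Function('G')(F) = Pow(Add(1, F), 2) (Function('G')(F) = Mul(Add(1, F), Add(1, F)) = Pow(Add(1, F), 2))
k = Rational(52, 9) (k = Add(Mul(6, 1), Mul(-2, Rational(1, 9))) = Add(6, Rational(-2, 9)) = Rational(52, 9) ≈ 5.7778)
Function('E')(T) = Add(-1, T)
Function('C')(j, z) = Add(Pow(Add(1, j), 2), Mul(-1, j))
Mul(Function('C')(-13, -7), Add(Function('E')(k), 36)) = Mul(Add(Pow(Add(1, -13), 2), Mul(-1, -13)), Add(Add(-1, Rational(52, 9)), 36)) = Mul(Add(Pow(-12, 2), 13), Add(Rational(43, 9), 36)) = Mul(Add(144, 13), Rational(367, 9)) = Mul(157, Rational(367, 9)) = Rational(57619, 9)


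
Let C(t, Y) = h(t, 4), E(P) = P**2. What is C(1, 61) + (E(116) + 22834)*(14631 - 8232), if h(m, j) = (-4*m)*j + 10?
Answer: 232219704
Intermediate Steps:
h(m, j) = 10 - 4*j*m (h(m, j) = -4*j*m + 10 = 10 - 4*j*m)
C(t, Y) = 10 - 16*t (C(t, Y) = 10 - 4*4*t = 10 - 16*t)
C(1, 61) + (E(116) + 22834)*(14631 - 8232) = (10 - 16*1) + (116**2 + 22834)*(14631 - 8232) = (10 - 16) + (13456 + 22834)*6399 = -6 + 36290*6399 = -6 + 232219710 = 232219704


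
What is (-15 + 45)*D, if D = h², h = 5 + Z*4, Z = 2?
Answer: 5070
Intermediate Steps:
h = 13 (h = 5 + 2*4 = 5 + 8 = 13)
D = 169 (D = 13² = 169)
(-15 + 45)*D = (-15 + 45)*169 = 30*169 = 5070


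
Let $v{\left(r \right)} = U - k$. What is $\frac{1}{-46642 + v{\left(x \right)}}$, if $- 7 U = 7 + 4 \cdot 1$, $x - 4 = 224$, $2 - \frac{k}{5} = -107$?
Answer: $- \frac{7}{330320} \approx -2.1192 \cdot 10^{-5}$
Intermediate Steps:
$k = 545$ ($k = 10 - -535 = 10 + 535 = 545$)
$x = 228$ ($x = 4 + 224 = 228$)
$U = - \frac{11}{7}$ ($U = - \frac{7 + 4 \cdot 1}{7} = - \frac{7 + 4}{7} = \left(- \frac{1}{7}\right) 11 = - \frac{11}{7} \approx -1.5714$)
$v{\left(r \right)} = - \frac{3826}{7}$ ($v{\left(r \right)} = - \frac{11}{7} - 545 = - \frac{3826}{7}$)
$\frac{1}{-46642 + v{\left(x \right)}} = \frac{1}{-46642 - \frac{3826}{7}} = \frac{1}{- \frac{330320}{7}} = - \frac{7}{330320}$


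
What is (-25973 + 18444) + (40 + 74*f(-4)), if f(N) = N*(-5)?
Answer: -6009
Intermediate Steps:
f(N) = -5*N
(-25973 + 18444) + (40 + 74*f(-4)) = (-25973 + 18444) + (40 + 74*(-5*(-4))) = -7529 + (40 + 74*20) = -7529 + (40 + 1480) = -7529 + 1520 = -6009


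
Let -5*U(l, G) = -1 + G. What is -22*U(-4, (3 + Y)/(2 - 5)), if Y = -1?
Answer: -22/3 ≈ -7.3333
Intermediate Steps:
U(l, G) = ⅕ - G/5 (U(l, G) = -(-1 + G)/5 = ⅕ - G/5)
-22*U(-4, (3 + Y)/(2 - 5)) = -22*(⅕ - (3 - 1)/(5*(2 - 5))) = -22*(⅕ - 2/(5*(-3))) = -22*(⅕ - 2*(-1)/(5*3)) = -22*(⅕ - ⅕*(-⅔)) = -22*(⅕ + 2/15) = -22*⅓ = -22/3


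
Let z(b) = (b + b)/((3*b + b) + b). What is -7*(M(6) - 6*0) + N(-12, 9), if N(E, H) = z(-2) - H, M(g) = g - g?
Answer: -43/5 ≈ -8.6000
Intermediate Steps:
z(b) = ⅖ (z(b) = (2*b)/(4*b + b) = (2*b)/((5*b)) = (2*b)*(1/(5*b)) = ⅖)
M(g) = 0
N(E, H) = ⅖ - H
-7*(M(6) - 6*0) + N(-12, 9) = -7*(0 - 6*0) + (⅖ - 1*9) = -7*(0 + 0) + (⅖ - 9) = -7*0 - 43/5 = 0 - 43/5 = -43/5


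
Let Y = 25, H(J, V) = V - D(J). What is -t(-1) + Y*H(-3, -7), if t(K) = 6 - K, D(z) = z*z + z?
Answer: -332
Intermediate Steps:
D(z) = z + z² (D(z) = z² + z = z + z²)
H(J, V) = V - J*(1 + J)
-t(-1) + Y*H(-3, -7) = -(6 - 1*(-1)) + 25*(-7 - 1*(-3)*(1 - 3)) = -(6 + 1) + 25*(-7 - 1*(-3)*(-2)) = -1*7 + 25*(-7 - 6) = -7 + 25*(-13) = -7 - 325 = -332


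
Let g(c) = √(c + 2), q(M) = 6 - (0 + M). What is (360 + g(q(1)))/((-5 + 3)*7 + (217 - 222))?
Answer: -360/19 - √7/19 ≈ -19.087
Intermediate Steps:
q(M) = 6 - M
g(c) = √(2 + c)
(360 + g(q(1)))/((-5 + 3)*7 + (217 - 222)) = (360 + √(2 + (6 - 1*1)))/((-5 + 3)*7 + (217 - 222)) = (360 + √(2 + (6 - 1)))/(-2*7 - 5) = (360 + √(2 + 5))/(-14 - 5) = (360 + √7)/(-19) = (360 + √7)*(-1/19) = -360/19 - √7/19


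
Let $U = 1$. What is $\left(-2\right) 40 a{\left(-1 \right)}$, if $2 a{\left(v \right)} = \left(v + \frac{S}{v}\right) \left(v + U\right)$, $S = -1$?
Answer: $0$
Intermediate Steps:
$a{\left(v \right)} = \frac{\left(1 + v\right) \left(v - \frac{1}{v}\right)}{2}$ ($a{\left(v \right)} = \frac{\left(v - \frac{1}{v}\right) \left(v + 1\right)}{2} = \frac{\left(v - \frac{1}{v}\right) \left(1 + v\right)}{2} = \frac{\left(1 + v\right) \left(v - \frac{1}{v}\right)}{2}$)
$\left(-2\right) 40 a{\left(-1 \right)} = \left(-2\right) 40 \frac{-1 - \left(-1 - 1 + \left(-1\right)^{2}\right)}{2 \left(-1\right)} = - 80 \cdot \frac{1}{2} \left(-1\right) \left(-1 - \left(-1 - 1 + 1\right)\right) = - 80 \cdot \frac{1}{2} \left(-1\right) \left(-1 - -1\right) = - 80 \cdot \frac{1}{2} \left(-1\right) \left(-1 + 1\right) = - 80 \cdot \frac{1}{2} \left(-1\right) 0 = \left(-80\right) 0 = 0$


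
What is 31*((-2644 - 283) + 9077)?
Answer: 190650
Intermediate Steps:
31*((-2644 - 283) + 9077) = 31*(-2927 + 9077) = 31*6150 = 190650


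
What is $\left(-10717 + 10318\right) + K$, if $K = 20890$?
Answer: $20491$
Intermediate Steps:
$\left(-10717 + 10318\right) + K = \left(-10717 + 10318\right) + 20890 = -399 + 20890 = 20491$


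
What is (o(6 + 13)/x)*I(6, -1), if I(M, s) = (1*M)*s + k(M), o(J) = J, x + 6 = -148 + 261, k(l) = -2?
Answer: -152/107 ≈ -1.4206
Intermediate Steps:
x = 107 (x = -6 + (-148 + 261) = -6 + 113 = 107)
I(M, s) = -2 + M*s (I(M, s) = (1*M)*s - 2 = M*s - 2 = -2 + M*s)
(o(6 + 13)/x)*I(6, -1) = ((6 + 13)/107)*(-2 + 6*(-1)) = (19*(1/107))*(-2 - 6) = (19/107)*(-8) = -152/107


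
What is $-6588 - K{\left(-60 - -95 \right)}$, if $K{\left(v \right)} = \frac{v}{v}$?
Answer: $-6589$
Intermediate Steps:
$K{\left(v \right)} = 1$
$-6588 - K{\left(-60 - -95 \right)} = -6588 - 1 = -6589$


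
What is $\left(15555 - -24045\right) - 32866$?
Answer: $6734$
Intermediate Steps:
$\left(15555 - -24045\right) - 32866 = \left(15555 + 24045\right) - 32866 = 39600 - 32866 = 6734$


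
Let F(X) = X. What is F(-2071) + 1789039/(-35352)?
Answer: -75003031/35352 ≈ -2121.6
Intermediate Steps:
F(-2071) + 1789039/(-35352) = -2071 + 1789039/(-35352) = -2071 + 1789039*(-1/35352) = -2071 - 1789039/35352 = -75003031/35352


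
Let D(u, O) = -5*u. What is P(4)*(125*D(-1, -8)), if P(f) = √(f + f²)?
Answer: 1250*√5 ≈ 2795.1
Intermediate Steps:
P(4)*(125*D(-1, -8)) = √(4*(1 + 4))*(125*(-5*(-1))) = √(4*5)*(125*5) = √20*625 = (2*√5)*625 = 1250*√5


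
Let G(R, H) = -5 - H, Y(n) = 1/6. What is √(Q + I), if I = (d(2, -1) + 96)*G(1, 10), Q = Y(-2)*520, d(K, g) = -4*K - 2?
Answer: 19*I*√30/3 ≈ 34.689*I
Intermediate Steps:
Y(n) = ⅙
d(K, g) = -2 - 4*K
Q = 260/3 (Q = (⅙)*520 = 260/3 ≈ 86.667)
I = -1290 (I = ((-2 - 4*2) + 96)*(-5 - 1*10) = ((-2 - 8) + 96)*(-5 - 10) = (-10 + 96)*(-15) = 86*(-15) = -1290)
√(Q + I) = √(260/3 - 1290) = √(-3610/3) = 19*I*√30/3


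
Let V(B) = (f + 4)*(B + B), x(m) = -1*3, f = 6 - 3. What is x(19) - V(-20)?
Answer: 277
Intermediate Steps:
f = 3
x(m) = -3
V(B) = 14*B (V(B) = (3 + 4)*(B + B) = 7*(2*B) = 14*B)
x(19) - V(-20) = -3 - 14*(-20) = -3 - 1*(-280) = -3 + 280 = 277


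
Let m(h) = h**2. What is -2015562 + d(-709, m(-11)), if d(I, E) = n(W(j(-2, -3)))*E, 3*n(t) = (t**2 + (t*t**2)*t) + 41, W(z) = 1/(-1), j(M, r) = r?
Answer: -6041483/3 ≈ -2.0138e+6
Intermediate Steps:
W(z) = -1
n(t) = 41/3 + t**2/3 + t**4/3 (n(t) = ((t**2 + (t*t**2)*t) + 41)/3 = ((t**2 + t**3*t) + 41)/3 = ((t**2 + t**4) + 41)/3 = (41 + t**2 + t**4)/3 = 41/3 + t**2/3 + t**4/3)
d(I, E) = 43*E/3 (d(I, E) = (41/3 + (1/3)*(-1)**2 + (1/3)*(-1)**4)*E = (41/3 + (1/3)*1 + (1/3)*1)*E = (41/3 + 1/3 + 1/3)*E = 43*E/3)
-2015562 + d(-709, m(-11)) = -2015562 + (43/3)*(-11)**2 = -2015562 + (43/3)*121 = -2015562 + 5203/3 = -6041483/3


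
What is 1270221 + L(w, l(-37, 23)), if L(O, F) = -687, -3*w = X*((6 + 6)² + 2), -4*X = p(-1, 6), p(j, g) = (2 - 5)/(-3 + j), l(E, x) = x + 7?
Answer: 1269534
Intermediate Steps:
l(E, x) = 7 + x
p(j, g) = -3/(-3 + j)
X = -3/16 (X = -(-3)/(4*(-3 - 1)) = -(-3)/(4*(-4)) = -(-3)*(-1)/(4*4) = -¼*¾ = -3/16 ≈ -0.18750)
w = 73/8 (w = -(-1)*((6 + 6)² + 2)/16 = -(-1)*(12² + 2)/16 = -(-1)*(144 + 2)/16 = -(-1)*146/16 = -⅓*(-219/8) = 73/8 ≈ 9.1250)
1270221 + L(w, l(-37, 23)) = 1270221 - 687 = 1269534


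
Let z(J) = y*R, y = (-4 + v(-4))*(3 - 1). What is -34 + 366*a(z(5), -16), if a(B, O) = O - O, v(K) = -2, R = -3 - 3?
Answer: -34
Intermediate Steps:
R = -6
y = -12 (y = (-4 - 2)*(3 - 1) = -6*2 = -12)
z(J) = 72 (z(J) = -12*(-6) = 72)
a(B, O) = 0
-34 + 366*a(z(5), -16) = -34 + 366*0 = -34 + 0 = -34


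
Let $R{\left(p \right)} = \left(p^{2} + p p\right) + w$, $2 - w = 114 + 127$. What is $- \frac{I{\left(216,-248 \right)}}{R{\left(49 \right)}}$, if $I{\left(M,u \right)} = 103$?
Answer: $- \frac{103}{4563} \approx -0.022573$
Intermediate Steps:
$w = -239$ ($w = 2 - \left(114 + 127\right) = 2 - 241 = -239$)
$R{\left(p \right)} = -239 + 2 p^{2}$ ($R{\left(p \right)} = \left(p^{2} + p p\right) - 239 = \left(p^{2} + p^{2}\right) - 239 = 2 p^{2} - 239 = -239 + 2 p^{2}$)
$- \frac{I{\left(216,-248 \right)}}{R{\left(49 \right)}} = - \frac{103}{-239 + 2 \cdot 49^{2}} = - \frac{103}{-239 + 2 \cdot 2401} = - \frac{103}{-239 + 4802} = - \frac{103}{4563}$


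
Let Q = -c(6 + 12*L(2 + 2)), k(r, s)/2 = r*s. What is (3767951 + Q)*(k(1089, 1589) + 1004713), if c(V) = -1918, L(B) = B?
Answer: 16834557362295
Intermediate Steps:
k(r, s) = 2*r*s (k(r, s) = 2*(r*s) = 2*r*s)
Q = 1918 (Q = -1*(-1918) = 1918)
(3767951 + Q)*(k(1089, 1589) + 1004713) = (3767951 + 1918)*(2*1089*1589 + 1004713) = 3769869*(3460842 + 1004713) = 3769869*4465555 = 16834557362295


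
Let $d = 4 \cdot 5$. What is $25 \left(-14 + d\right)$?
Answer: $150$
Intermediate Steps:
$d = 20$
$25 \left(-14 + d\right) = 25 \left(-14 + 20\right) = 25 \cdot 6 = 150$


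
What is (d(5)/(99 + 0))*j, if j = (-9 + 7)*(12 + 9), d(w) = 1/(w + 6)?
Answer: -14/363 ≈ -0.038567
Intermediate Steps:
d(w) = 1/(6 + w)
j = -42 (j = -2*21 = -42)
(d(5)/(99 + 0))*j = (1/((6 + 5)*(99 + 0)))*(-42) = (1/(11*99))*(-42) = ((1/11)*(1/99))*(-42) = (1/1089)*(-42) = -14/363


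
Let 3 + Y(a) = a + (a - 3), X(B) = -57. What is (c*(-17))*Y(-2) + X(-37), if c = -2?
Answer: -397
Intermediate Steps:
Y(a) = -6 + 2*a (Y(a) = -3 + (a + (a - 3)) = -3 + (a + (-3 + a)) = -3 + (-3 + 2*a) = -6 + 2*a)
(c*(-17))*Y(-2) + X(-37) = (-2*(-17))*(-6 + 2*(-2)) - 57 = 34*(-6 - 4) - 57 = 34*(-10) - 57 = -340 - 57 = -397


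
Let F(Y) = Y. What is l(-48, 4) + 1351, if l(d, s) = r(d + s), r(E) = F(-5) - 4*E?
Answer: 1522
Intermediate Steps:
r(E) = -5 - 4*E
l(d, s) = -5 - 4*d - 4*s (l(d, s) = -5 - 4*(d + s) = -5 + (-4*d - 4*s) = -5 - 4*d - 4*s)
l(-48, 4) + 1351 = (-5 - 4*(-48) - 4*4) + 1351 = (-5 + 192 - 16) + 1351 = 171 + 1351 = 1522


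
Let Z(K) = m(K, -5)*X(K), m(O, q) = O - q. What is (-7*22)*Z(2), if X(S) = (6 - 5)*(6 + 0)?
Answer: -6468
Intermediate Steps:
X(S) = 6 (X(S) = 1*6 = 6)
Z(K) = 30 + 6*K (Z(K) = (K - 1*(-5))*6 = (K + 5)*6 = (5 + K)*6 = 30 + 6*K)
(-7*22)*Z(2) = (-7*22)*(30 + 6*2) = -154*(30 + 12) = -154*42 = -6468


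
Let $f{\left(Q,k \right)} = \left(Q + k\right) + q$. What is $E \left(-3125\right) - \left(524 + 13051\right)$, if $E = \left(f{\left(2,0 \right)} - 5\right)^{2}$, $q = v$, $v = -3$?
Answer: $-126075$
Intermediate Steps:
$q = -3$
$f{\left(Q,k \right)} = -3 + Q + k$ ($f{\left(Q,k \right)} = \left(Q + k\right) - 3 = -3 + Q + k$)
$E = 36$ ($E = \left(\left(-3 + 2 + 0\right) - 5\right)^{2} = \left(-1 - 5\right)^{2} = \left(-6\right)^{2} = 36$)
$E \left(-3125\right) - \left(524 + 13051\right) = 36 \left(-3125\right) - \left(524 + 13051\right) = -112500 - 13575 = -126075$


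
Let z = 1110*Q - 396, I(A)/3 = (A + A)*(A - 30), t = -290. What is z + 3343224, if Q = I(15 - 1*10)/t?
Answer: 97025262/29 ≈ 3.3457e+6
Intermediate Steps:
I(A) = 6*A*(-30 + A) (I(A) = 3*((A + A)*(A - 30)) = 3*((2*A)*(-30 + A)) = 3*(2*A*(-30 + A)) = 6*A*(-30 + A))
Q = 75/29 (Q = (6*(15 - 1*10)*(-30 + (15 - 1*10)))/(-290) = (6*(15 - 10)*(-30 + (15 - 10)))*(-1/290) = (6*5*(-30 + 5))*(-1/290) = (6*5*(-25))*(-1/290) = -750*(-1/290) = 75/29 ≈ 2.5862)
z = 71766/29 (z = 1110*(75/29) - 396 = 83250/29 - 396 = 71766/29 ≈ 2474.7)
z + 3343224 = 71766/29 + 3343224 = 97025262/29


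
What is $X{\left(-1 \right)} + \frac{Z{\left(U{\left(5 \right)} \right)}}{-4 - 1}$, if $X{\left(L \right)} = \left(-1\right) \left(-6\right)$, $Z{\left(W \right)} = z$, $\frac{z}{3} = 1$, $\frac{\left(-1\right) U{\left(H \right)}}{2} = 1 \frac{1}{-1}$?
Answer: $\frac{27}{5} \approx 5.4$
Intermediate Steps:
$U{\left(H \right)} = 2$ ($U{\left(H \right)} = - 2 \cdot 1 \frac{1}{-1} = - 2 \cdot 1 \left(-1\right) = \left(-2\right) \left(-1\right) = 2$)
$z = 3$ ($z = 3 \cdot 1 = 3$)
$Z{\left(W \right)} = 3$
$X{\left(L \right)} = 6$
$X{\left(-1 \right)} + \frac{Z{\left(U{\left(5 \right)} \right)}}{-4 - 1} = 6 + \frac{1}{-4 - 1} \cdot 3 = 6 + \frac{1}{-5} \cdot 3 = 6 - \frac{3}{5} = \frac{27}{5}$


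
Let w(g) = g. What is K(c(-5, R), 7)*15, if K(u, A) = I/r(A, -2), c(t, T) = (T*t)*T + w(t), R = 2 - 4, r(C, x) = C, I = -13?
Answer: -195/7 ≈ -27.857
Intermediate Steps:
R = -2
c(t, T) = t + t*T² (c(t, T) = (T*t)*T + t = t*T² + t = t + t*T²)
K(u, A) = -13/A
K(c(-5, R), 7)*15 = -13/7*15 = -195/7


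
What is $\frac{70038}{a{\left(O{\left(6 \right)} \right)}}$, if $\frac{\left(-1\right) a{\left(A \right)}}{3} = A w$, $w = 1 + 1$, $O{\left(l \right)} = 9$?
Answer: $-1297$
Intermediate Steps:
$w = 2$
$a{\left(A \right)} = - 6 A$ ($a{\left(A \right)} = - 3 A 2 = - 3 \cdot 2 A = - 6 A$)
$\frac{70038}{a{\left(O{\left(6 \right)} \right)}} = \frac{70038}{\left(-6\right) 9} = \frac{70038}{-54} = 70038 \left(- \frac{1}{54}\right) = -1297$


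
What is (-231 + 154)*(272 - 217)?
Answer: -4235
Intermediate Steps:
(-231 + 154)*(272 - 217) = -77*55 = -4235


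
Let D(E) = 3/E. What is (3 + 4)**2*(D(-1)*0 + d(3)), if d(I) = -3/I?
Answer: -49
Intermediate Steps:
(3 + 4)**2*(D(-1)*0 + d(3)) = (3 + 4)**2*((3/(-1))*0 - 3/3) = 7**2*((3*(-1))*0 - 3*1/3) = 49*(-3*0 - 1) = 49*(0 - 1) = 49*(-1) = -49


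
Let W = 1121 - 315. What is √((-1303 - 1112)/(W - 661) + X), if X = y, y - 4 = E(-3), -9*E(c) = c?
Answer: 4*I*√5829/87 ≈ 3.5102*I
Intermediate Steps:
E(c) = -c/9
W = 806
y = 13/3 (y = 4 - ⅑*(-3) = 4 + ⅓ = 13/3 ≈ 4.3333)
X = 13/3 ≈ 4.3333
√((-1303 - 1112)/(W - 661) + X) = √((-1303 - 1112)/(806 - 661) + 13/3) = √(-2415/145 + 13/3) = √(-2415*1/145 + 13/3) = √(-483/29 + 13/3) = √(-1072/87) = 4*I*√5829/87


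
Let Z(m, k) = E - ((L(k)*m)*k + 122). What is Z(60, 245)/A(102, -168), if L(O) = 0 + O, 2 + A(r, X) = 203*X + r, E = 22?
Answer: 900400/8501 ≈ 105.92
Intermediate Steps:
A(r, X) = -2 + r + 203*X (A(r, X) = -2 + (203*X + r) = -2 + (r + 203*X) = -2 + r + 203*X)
L(O) = O
Z(m, k) = -100 - m*k² (Z(m, k) = 22 - ((k*m)*k + 122) = 22 - (m*k² + 122) = 22 - (122 + m*k²) = 22 + (-122 - m*k²) = -100 - m*k²)
Z(60, 245)/A(102, -168) = (-100 - 1*60*245²)/(-2 + 102 + 203*(-168)) = (-100 - 1*60*60025)/(-2 + 102 - 34104) = (-100 - 3601500)/(-34004) = -3601600*(-1/34004) = 900400/8501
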